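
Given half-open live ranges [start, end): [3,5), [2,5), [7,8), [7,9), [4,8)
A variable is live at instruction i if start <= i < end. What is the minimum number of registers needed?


Live ranges:
  Var0: [3, 5)
  Var1: [2, 5)
  Var2: [7, 8)
  Var3: [7, 9)
  Var4: [4, 8)
Sweep-line events (position, delta, active):
  pos=2 start -> active=1
  pos=3 start -> active=2
  pos=4 start -> active=3
  pos=5 end -> active=2
  pos=5 end -> active=1
  pos=7 start -> active=2
  pos=7 start -> active=3
  pos=8 end -> active=2
  pos=8 end -> active=1
  pos=9 end -> active=0
Maximum simultaneous active: 3
Minimum registers needed: 3

3


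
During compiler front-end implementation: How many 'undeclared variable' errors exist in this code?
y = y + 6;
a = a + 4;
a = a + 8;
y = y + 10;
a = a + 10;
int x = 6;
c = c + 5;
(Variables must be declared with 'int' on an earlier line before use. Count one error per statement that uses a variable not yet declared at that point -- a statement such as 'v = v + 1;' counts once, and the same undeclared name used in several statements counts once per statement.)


Scanning code line by line:
  Line 1: use 'y' -> ERROR (undeclared)
  Line 2: use 'a' -> ERROR (undeclared)
  Line 3: use 'a' -> ERROR (undeclared)
  Line 4: use 'y' -> ERROR (undeclared)
  Line 5: use 'a' -> ERROR (undeclared)
  Line 6: declare 'x' -> declared = ['x']
  Line 7: use 'c' -> ERROR (undeclared)
Total undeclared variable errors: 6

6


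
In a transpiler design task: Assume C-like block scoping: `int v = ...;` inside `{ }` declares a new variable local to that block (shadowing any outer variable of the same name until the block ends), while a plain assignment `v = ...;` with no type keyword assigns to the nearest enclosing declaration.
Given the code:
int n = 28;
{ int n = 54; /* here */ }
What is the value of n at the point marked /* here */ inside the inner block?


Analyzing scoping rules:
Outer scope: declares n = 28
Inner block: 'int n = 54;' declares a NEW n that shadows the outer one
Inside the block the inner declaration is in scope -> 54
Result: 54

54


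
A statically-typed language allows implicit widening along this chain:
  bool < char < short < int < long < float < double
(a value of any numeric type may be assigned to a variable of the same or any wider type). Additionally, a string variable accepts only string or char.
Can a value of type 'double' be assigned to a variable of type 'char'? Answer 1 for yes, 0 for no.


Target variable type: char
Source value type: double
Numeric ranks: double=6, char=1
Widening allowed iff rank(source) <= rank(target): 6 <= 1? No
Result: 0

0


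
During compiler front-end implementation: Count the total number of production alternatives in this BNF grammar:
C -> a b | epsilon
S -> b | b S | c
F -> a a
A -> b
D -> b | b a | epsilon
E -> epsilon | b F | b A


Counting alternatives per rule:
  C: 2 alternative(s)
  S: 3 alternative(s)
  F: 1 alternative(s)
  A: 1 alternative(s)
  D: 3 alternative(s)
  E: 3 alternative(s)
Sum: 2 + 3 + 1 + 1 + 3 + 3 = 13

13


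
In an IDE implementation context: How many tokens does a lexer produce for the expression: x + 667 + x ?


Scanning 'x + 667 + x'
Token 1: 'x' -> identifier
Token 2: '+' -> operator
Token 3: '667' -> integer_literal
Token 4: '+' -> operator
Token 5: 'x' -> identifier
Total tokens: 5

5


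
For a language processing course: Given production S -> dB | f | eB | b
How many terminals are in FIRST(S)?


Production: S -> dB | f | eB | b
Examining each alternative for leading terminals:
  S -> dB : first terminal = 'd'
  S -> f : first terminal = 'f'
  S -> eB : first terminal = 'e'
  S -> b : first terminal = 'b'
FIRST(S) = {b, d, e, f}
Count: 4

4


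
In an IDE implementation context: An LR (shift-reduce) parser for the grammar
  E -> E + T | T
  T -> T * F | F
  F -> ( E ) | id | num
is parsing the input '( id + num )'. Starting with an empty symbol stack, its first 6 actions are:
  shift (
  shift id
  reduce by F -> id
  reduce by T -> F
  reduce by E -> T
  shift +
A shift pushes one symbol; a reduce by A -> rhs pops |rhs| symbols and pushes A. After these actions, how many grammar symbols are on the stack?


Tracking the symbol stack through each action:
  Action 1: shift '(' : push -> stack = [(] (size 1)
  Action 2: shift 'id' : push -> stack = [(, id] (size 2)
  Action 3: reduce by F -> id : pop 1, push F -> stack = [(, F] (size 2)
  Action 4: reduce by T -> F : pop 1, push T -> stack = [(, T] (size 2)
  Action 5: reduce by E -> T : pop 1, push E -> stack = [(, E] (size 2)
  Action 6: shift '+' : push -> stack = [(, E, +] (size 3)
Final stack size: 3

3


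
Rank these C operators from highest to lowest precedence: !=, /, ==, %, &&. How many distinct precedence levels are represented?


Looking up precedence for each operator:
  != -> precedence 3
  / -> precedence 6
  == -> precedence 3
  % -> precedence 6
  && -> precedence 2
Sorted highest to lowest: /, %, !=, ==, &&
Distinct precedence values: [6, 3, 2]
Number of distinct levels: 3

3


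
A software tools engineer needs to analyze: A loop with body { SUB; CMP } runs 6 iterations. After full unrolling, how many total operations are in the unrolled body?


Loop body operations: SUB, CMP (2 ops per iteration)
Unrolling 6 iterations:
  Iteration 1: SUB, CMP (2 ops)
  Iteration 2: SUB, CMP (2 ops)
  Iteration 3: SUB, CMP (2 ops)
  Iteration 4: SUB, CMP (2 ops)
  Iteration 5: SUB, CMP (2 ops)
  Iteration 6: SUB, CMP (2 ops)
Total: 6 iterations * 2 ops/iter = 12 operations

12


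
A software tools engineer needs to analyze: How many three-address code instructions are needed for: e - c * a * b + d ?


Expression: e - c * a * b + d
Generating three-address code (respecting * over +/- precedence):
  Instruction 1: t1 = c * a
  Instruction 2: t2 = t1 * b
  Instruction 3: t3 = e - t2
  Instruction 4: t4 = t3 + d
Total instructions: 4

4


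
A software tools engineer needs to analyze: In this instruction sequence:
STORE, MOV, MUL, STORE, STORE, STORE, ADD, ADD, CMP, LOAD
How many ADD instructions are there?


Scanning instruction sequence for ADD:
  Position 1: STORE
  Position 2: MOV
  Position 3: MUL
  Position 4: STORE
  Position 5: STORE
  Position 6: STORE
  Position 7: ADD <- MATCH
  Position 8: ADD <- MATCH
  Position 9: CMP
  Position 10: LOAD
Matches at positions: [7, 8]
Total ADD count: 2

2


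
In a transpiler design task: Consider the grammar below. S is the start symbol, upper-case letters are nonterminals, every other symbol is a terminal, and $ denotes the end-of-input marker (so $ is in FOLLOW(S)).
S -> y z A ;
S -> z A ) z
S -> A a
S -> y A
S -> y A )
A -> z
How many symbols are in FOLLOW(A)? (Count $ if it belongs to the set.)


S is the start symbol and does not occur in any rule body, so FOLLOW(S) = {$}.
Examining every occurrence of A in a rule body:
  S -> y z A ; : A is followed by terminal ';' -> add ';'
  S -> z A ) z : A is followed by terminal ')' -> add ')'
  S -> A a : A is followed by terminal 'a' -> add 'a'
  S -> y A : A is at the right end -> add FOLLOW(S) = {$}
  S -> y A ) : A is followed by terminal ')' -> add ')' (already in the set)
  A -> z : A does not occur in the body -> contributes nothing
FOLLOW(A) = {), ;, a, $}
Count: 4

4


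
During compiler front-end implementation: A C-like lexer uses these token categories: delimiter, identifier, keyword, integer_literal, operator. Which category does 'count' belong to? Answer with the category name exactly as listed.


Token: 'count'
Checking categories:
  identifier: YES
  integer_literal: no
  operator: no
  keyword: no
  delimiter: no
Category: identifier

identifier


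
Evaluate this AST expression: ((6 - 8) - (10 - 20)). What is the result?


Expression: ((6 - 8) - (10 - 20))
Evaluating step by step:
  6 - 8 = -2
  10 - 20 = -10
  -2 - -10 = 8
Result: 8

8


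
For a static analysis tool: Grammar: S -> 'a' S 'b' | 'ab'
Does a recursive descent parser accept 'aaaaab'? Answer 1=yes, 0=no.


Grammar accepts strings of the form a^n b^n (n >= 1)
Word: 'aaaaab'
Counting: 5 a's and 1 b's
Check: 5 == 1? No
Mismatch: a-count != b-count
Rejected

0


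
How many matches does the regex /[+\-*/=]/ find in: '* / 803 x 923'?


Pattern: /[+\-*/=]/ (operators)
Input: '* / 803 x 923'
Scanning for matches:
  Match 1: '*'
  Match 2: '/'
Total matches: 2

2


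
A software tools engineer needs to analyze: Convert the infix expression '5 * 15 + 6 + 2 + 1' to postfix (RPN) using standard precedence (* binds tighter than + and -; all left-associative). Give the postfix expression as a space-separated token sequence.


Applying the shunting-yard algorithm:
  Operand 5 -> output
  Push '*' onto operator stack -> op-stack: [*]
  Operand 15 -> output
  See '+' (prec 1); top '*' (prec 2) >= it -> pop '*' to output
  Push '+' onto operator stack -> op-stack: [+]
  Operand 6 -> output
  See '+' (prec 1); top '+' (prec 1) >= it -> pop '+' to output
  Push '+' onto operator stack -> op-stack: [+]
  Operand 2 -> output
  See '+' (prec 1); top '+' (prec 1) >= it -> pop '+' to output
  Push '+' onto operator stack -> op-stack: [+]
  Operand 1 -> output
  End of input: pop '+' to output
Postfix result: 5 15 * 6 + 2 + 1 +

5 15 * 6 + 2 + 1 +


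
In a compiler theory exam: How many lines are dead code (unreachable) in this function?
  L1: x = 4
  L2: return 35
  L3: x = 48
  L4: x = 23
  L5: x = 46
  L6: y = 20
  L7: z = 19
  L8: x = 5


Analyzing control flow:
  L1: reachable (before return)
  L2: reachable (return statement)
  L3: DEAD (after return at L2)
  L4: DEAD (after return at L2)
  L5: DEAD (after return at L2)
  L6: DEAD (after return at L2)
  L7: DEAD (after return at L2)
  L8: DEAD (after return at L2)
Return at L2, total lines = 8
Dead lines: L3 through L8
Count: 6

6


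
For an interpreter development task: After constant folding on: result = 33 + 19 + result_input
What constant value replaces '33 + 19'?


Identifying constant sub-expression:
  Original: result = 33 + 19 + result_input
  33 and 19 are both compile-time constants
  Evaluating: 33 + 19 = 52
  After folding: result = 52 + result_input

52


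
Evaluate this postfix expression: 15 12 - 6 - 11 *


Processing tokens left to right:
Push 15, Push 12
Pop 15 and 12, compute 15 - 12 = 3, push 3
Push 6
Pop 3 and 6, compute 3 - 6 = -3, push -3
Push 11
Pop -3 and 11, compute -3 * 11 = -33, push -33
Stack result: -33

-33


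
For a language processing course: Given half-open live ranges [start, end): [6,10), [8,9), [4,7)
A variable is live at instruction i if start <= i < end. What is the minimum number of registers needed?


Live ranges:
  Var0: [6, 10)
  Var1: [8, 9)
  Var2: [4, 7)
Sweep-line events (position, delta, active):
  pos=4 start -> active=1
  pos=6 start -> active=2
  pos=7 end -> active=1
  pos=8 start -> active=2
  pos=9 end -> active=1
  pos=10 end -> active=0
Maximum simultaneous active: 2
Minimum registers needed: 2

2


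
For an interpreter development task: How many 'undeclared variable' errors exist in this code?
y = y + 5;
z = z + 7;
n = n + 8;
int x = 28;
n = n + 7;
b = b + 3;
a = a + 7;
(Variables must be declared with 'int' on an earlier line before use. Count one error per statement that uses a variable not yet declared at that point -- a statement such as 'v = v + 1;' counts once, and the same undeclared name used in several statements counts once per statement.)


Scanning code line by line:
  Line 1: use 'y' -> ERROR (undeclared)
  Line 2: use 'z' -> ERROR (undeclared)
  Line 3: use 'n' -> ERROR (undeclared)
  Line 4: declare 'x' -> declared = ['x']
  Line 5: use 'n' -> ERROR (undeclared)
  Line 6: use 'b' -> ERROR (undeclared)
  Line 7: use 'a' -> ERROR (undeclared)
Total undeclared variable errors: 6

6


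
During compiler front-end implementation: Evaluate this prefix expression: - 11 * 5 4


Parsing prefix expression: - 11 * 5 4
Step 1: Innermost operation '* 5 4'
  5 * 4 = 20
Step 2: Outer operation '- 11 [20]'
  11 - 20 = -9

-9


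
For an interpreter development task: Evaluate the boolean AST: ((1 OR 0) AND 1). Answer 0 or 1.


Step 1: Evaluate inner node
  1 OR 0 = 1
Step 2: Evaluate root node
  1 AND 1 = 1

1


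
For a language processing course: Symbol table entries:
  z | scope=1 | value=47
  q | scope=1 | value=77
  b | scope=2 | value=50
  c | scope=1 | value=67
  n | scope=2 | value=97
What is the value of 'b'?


Searching symbol table for 'b':
  z | scope=1 | value=47
  q | scope=1 | value=77
  b | scope=2 | value=50 <- MATCH
  c | scope=1 | value=67
  n | scope=2 | value=97
Found 'b' at scope 2 with value 50

50


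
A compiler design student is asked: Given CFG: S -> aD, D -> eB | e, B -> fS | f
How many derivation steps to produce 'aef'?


Grammar: S -> aD, D -> eB | e, B -> fS | f
Deriving 'aef':
Step 1: S -> aD => aD
Step 2: D -> eB => aeB
Step 3: B -> f => aef
Total derivation steps: 3

3


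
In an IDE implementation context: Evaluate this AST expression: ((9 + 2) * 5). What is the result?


Expression: ((9 + 2) * 5)
Evaluating step by step:
  9 + 2 = 11
  11 * 5 = 55
Result: 55

55


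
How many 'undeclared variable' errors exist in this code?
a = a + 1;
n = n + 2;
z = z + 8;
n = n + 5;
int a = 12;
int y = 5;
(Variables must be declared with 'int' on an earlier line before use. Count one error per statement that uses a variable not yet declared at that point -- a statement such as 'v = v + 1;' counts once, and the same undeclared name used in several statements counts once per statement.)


Scanning code line by line:
  Line 1: use 'a' -> ERROR (undeclared)
  Line 2: use 'n' -> ERROR (undeclared)
  Line 3: use 'z' -> ERROR (undeclared)
  Line 4: use 'n' -> ERROR (undeclared)
  Line 5: declare 'a' -> declared = ['a']
  Line 6: declare 'y' -> declared = ['a', 'y']
Total undeclared variable errors: 4

4


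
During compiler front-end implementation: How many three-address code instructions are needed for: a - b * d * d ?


Expression: a - b * d * d
Generating three-address code (respecting * over +/- precedence):
  Instruction 1: t1 = b * d
  Instruction 2: t2 = t1 * d
  Instruction 3: t3 = a - t2
Total instructions: 3

3


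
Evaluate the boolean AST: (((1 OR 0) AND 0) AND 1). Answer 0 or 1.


Step 1: Evaluate inner node
  1 OR 0 = 1
Step 2: Evaluate next node
  1 AND 0 = 0
Step 3: Evaluate root node
  0 AND 1 = 0

0


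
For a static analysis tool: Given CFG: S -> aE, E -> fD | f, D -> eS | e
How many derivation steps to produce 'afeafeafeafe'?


Grammar: S -> aE, E -> fD | f, D -> eS | e
Deriving 'afeafeafeafe':
Step 1: S -> aE => aE
Step 2: E -> fD => afD
Step 3: D -> eS => afeS
Step 4: S -> aE => afeaE
Step 5: E -> fD => afeafD
Step 6: D -> eS => afeafeS
Step 7: S -> aE => afeafeaE
Step 8: E -> fD => afeafeafD
Step 9: D -> eS => afeafeafeS
Step 10: S -> aE => afeafeafeaE
Step 11: E -> fD => afeafeafeafD
Step 12: D -> e => afeafeafeafe
Total derivation steps: 12

12


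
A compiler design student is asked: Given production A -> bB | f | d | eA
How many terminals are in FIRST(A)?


Production: A -> bB | f | d | eA
Examining each alternative for leading terminals:
  A -> bB : first terminal = 'b'
  A -> f : first terminal = 'f'
  A -> d : first terminal = 'd'
  A -> eA : first terminal = 'e'
FIRST(A) = {b, d, e, f}
Count: 4

4


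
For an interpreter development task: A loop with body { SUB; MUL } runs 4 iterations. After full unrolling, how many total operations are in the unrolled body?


Loop body operations: SUB, MUL (2 ops per iteration)
Unrolling 4 iterations:
  Iteration 1: SUB, MUL (2 ops)
  Iteration 2: SUB, MUL (2 ops)
  Iteration 3: SUB, MUL (2 ops)
  Iteration 4: SUB, MUL (2 ops)
Total: 4 iterations * 2 ops/iter = 8 operations

8


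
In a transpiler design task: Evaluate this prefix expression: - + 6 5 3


Parsing prefix expression: - + 6 5 3
Step 1: Innermost operation '+ 6 5'
  6 + 5 = 11
Step 2: Outer operation '- [11] 3'
  11 - 3 = 8

8


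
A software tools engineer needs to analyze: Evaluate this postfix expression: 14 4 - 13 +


Processing tokens left to right:
Push 14, Push 4
Pop 14 and 4, compute 14 - 4 = 10, push 10
Push 13
Pop 10 and 13, compute 10 + 13 = 23, push 23
Stack result: 23

23


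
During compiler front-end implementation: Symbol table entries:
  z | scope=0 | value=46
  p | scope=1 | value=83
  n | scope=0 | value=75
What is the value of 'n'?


Searching symbol table for 'n':
  z | scope=0 | value=46
  p | scope=1 | value=83
  n | scope=0 | value=75 <- MATCH
Found 'n' at scope 0 with value 75

75


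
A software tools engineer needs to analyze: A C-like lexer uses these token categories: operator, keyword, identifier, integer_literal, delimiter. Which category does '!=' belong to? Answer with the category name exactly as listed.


Token: '!='
Checking categories:
  identifier: no
  integer_literal: no
  operator: YES
  keyword: no
  delimiter: no
Category: operator

operator


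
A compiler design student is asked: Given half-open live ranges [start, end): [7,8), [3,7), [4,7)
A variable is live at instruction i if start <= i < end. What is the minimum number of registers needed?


Live ranges:
  Var0: [7, 8)
  Var1: [3, 7)
  Var2: [4, 7)
Sweep-line events (position, delta, active):
  pos=3 start -> active=1
  pos=4 start -> active=2
  pos=7 end -> active=1
  pos=7 end -> active=0
  pos=7 start -> active=1
  pos=8 end -> active=0
Maximum simultaneous active: 2
Minimum registers needed: 2

2


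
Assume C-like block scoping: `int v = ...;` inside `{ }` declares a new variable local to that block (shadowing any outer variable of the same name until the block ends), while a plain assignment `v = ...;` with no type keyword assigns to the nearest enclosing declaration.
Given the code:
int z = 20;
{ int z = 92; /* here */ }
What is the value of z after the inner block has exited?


Analyzing scoping rules:
Outer scope: declares z = 20
Inner block: 'int z = 92;' declares a NEW z that shadows the outer one
When the block exits the inner z goes out of scope; the outer z was never modified -> 20
Result: 20

20


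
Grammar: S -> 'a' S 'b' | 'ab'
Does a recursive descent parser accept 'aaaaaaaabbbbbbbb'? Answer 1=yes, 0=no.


Grammar accepts strings of the form a^n b^n (n >= 1)
Word: 'aaaaaaaabbbbbbbb'
Counting: 8 a's and 8 b's
Check: 8 == 8? Yes
Derivation (S -> aSb applied 7 time(s), then S -> ab): S => aSb => aaSbb => aaaSbbb => aaaaSbbbb => aaaaaSbbbbb => aaaaaaSbbbbbb => aaaaaaaSbbbbbbb => aaaaaaaabbbbbbbb
Accepted

1


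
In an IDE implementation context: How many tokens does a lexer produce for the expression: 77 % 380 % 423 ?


Scanning '77 % 380 % 423'
Token 1: '77' -> integer_literal
Token 2: '%' -> operator
Token 3: '380' -> integer_literal
Token 4: '%' -> operator
Token 5: '423' -> integer_literal
Total tokens: 5

5


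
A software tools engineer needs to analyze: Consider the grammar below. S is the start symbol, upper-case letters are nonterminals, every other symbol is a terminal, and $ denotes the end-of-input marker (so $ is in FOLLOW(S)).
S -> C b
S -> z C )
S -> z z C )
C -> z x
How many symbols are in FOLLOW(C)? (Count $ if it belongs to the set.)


S is the start symbol and does not occur in any rule body, so FOLLOW(S) = {$}.
Examining every occurrence of C in a rule body:
  S -> C b : C is followed by terminal 'b' -> add 'b'
  S -> z C ) : C is followed by terminal ')' -> add ')'
  S -> z z C ) : C is followed by terminal ')' -> add ')' (already in the set)
  C -> z x : C does not occur in the body -> contributes nothing
FOLLOW(C) = {), b}
Count: 2

2


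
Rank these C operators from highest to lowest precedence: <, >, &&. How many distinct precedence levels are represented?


Looking up precedence for each operator:
  < -> precedence 4
  > -> precedence 4
  && -> precedence 2
Sorted highest to lowest: <, >, &&
Distinct precedence values: [4, 2]
Number of distinct levels: 2

2


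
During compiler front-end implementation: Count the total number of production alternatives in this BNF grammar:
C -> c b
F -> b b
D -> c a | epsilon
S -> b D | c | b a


Counting alternatives per rule:
  C: 1 alternative(s)
  F: 1 alternative(s)
  D: 2 alternative(s)
  S: 3 alternative(s)
Sum: 1 + 1 + 2 + 3 = 7

7


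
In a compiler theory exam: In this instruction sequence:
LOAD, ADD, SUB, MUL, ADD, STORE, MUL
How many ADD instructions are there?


Scanning instruction sequence for ADD:
  Position 1: LOAD
  Position 2: ADD <- MATCH
  Position 3: SUB
  Position 4: MUL
  Position 5: ADD <- MATCH
  Position 6: STORE
  Position 7: MUL
Matches at positions: [2, 5]
Total ADD count: 2

2


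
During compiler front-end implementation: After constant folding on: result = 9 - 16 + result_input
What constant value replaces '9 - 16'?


Identifying constant sub-expression:
  Original: result = 9 - 16 + result_input
  9 and 16 are both compile-time constants
  Evaluating: 9 - 16 = -7
  After folding: result = -7 + result_input

-7


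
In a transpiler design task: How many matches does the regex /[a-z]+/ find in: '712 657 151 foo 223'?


Pattern: /[a-z]+/ (identifiers)
Input: '712 657 151 foo 223'
Scanning for matches:
  Match 1: 'foo'
Total matches: 1

1


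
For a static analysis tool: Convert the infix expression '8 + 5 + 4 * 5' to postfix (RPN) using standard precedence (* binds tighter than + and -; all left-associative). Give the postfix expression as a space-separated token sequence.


Applying the shunting-yard algorithm:
  Operand 8 -> output
  Push '+' onto operator stack -> op-stack: [+]
  Operand 5 -> output
  See '+' (prec 1); top '+' (prec 1) >= it -> pop '+' to output
  Push '+' onto operator stack -> op-stack: [+]
  Operand 4 -> output
  Push '*' onto operator stack -> op-stack: [+, *]
  Operand 5 -> output
  End of input: pop '*' to output
  End of input: pop '+' to output
Postfix result: 8 5 + 4 5 * +

8 5 + 4 5 * +


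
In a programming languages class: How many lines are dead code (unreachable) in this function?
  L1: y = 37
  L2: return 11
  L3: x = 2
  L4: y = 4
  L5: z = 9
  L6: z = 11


Analyzing control flow:
  L1: reachable (before return)
  L2: reachable (return statement)
  L3: DEAD (after return at L2)
  L4: DEAD (after return at L2)
  L5: DEAD (after return at L2)
  L6: DEAD (after return at L2)
Return at L2, total lines = 6
Dead lines: L3 through L6
Count: 4

4


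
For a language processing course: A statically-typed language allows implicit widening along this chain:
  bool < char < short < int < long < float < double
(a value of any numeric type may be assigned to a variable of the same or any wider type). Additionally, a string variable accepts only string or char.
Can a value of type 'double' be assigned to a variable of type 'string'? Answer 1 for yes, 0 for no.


Target variable type: string
Source value type: double
Rule: string accepts only {string, char}
  source 'double' in {string, char}? No
Result: 0

0


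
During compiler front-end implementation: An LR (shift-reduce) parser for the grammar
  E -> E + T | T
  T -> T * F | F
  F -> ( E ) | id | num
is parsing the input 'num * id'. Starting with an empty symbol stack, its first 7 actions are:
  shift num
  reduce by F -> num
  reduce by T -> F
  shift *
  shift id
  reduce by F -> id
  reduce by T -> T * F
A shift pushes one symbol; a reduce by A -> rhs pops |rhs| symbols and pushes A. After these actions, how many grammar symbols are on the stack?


Tracking the symbol stack through each action:
  Action 1: shift 'num' : push -> stack = [num] (size 1)
  Action 2: reduce by F -> num : pop 1, push F -> stack = [F] (size 1)
  Action 3: reduce by T -> F : pop 1, push T -> stack = [T] (size 1)
  Action 4: shift '*' : push -> stack = [T, *] (size 2)
  Action 5: shift 'id' : push -> stack = [T, *, id] (size 3)
  Action 6: reduce by F -> id : pop 1, push F -> stack = [T, *, F] (size 3)
  Action 7: reduce by T -> T * F : pop 3, push T -> stack = [T] (size 1)
Final stack size: 1

1


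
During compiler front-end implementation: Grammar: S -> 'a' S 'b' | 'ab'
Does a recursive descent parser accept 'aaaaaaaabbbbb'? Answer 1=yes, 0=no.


Grammar accepts strings of the form a^n b^n (n >= 1)
Word: 'aaaaaaaabbbbb'
Counting: 8 a's and 5 b's
Check: 8 == 5? No
Mismatch: a-count != b-count
Rejected

0


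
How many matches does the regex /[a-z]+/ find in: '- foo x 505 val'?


Pattern: /[a-z]+/ (identifiers)
Input: '- foo x 505 val'
Scanning for matches:
  Match 1: 'foo'
  Match 2: 'x'
  Match 3: 'val'
Total matches: 3

3


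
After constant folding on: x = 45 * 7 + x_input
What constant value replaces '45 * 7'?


Identifying constant sub-expression:
  Original: x = 45 * 7 + x_input
  45 and 7 are both compile-time constants
  Evaluating: 45 * 7 = 315
  After folding: x = 315 + x_input

315


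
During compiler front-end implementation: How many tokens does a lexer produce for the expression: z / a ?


Scanning 'z / a'
Token 1: 'z' -> identifier
Token 2: '/' -> operator
Token 3: 'a' -> identifier
Total tokens: 3

3


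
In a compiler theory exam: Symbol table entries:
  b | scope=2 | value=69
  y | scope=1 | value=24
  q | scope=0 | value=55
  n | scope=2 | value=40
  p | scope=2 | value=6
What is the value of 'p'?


Searching symbol table for 'p':
  b | scope=2 | value=69
  y | scope=1 | value=24
  q | scope=0 | value=55
  n | scope=2 | value=40
  p | scope=2 | value=6 <- MATCH
Found 'p' at scope 2 with value 6

6


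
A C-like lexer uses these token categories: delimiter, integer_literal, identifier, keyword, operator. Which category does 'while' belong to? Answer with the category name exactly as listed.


Token: 'while'
Checking categories:
  identifier: no
  integer_literal: no
  operator: no
  keyword: YES
  delimiter: no
Category: keyword

keyword


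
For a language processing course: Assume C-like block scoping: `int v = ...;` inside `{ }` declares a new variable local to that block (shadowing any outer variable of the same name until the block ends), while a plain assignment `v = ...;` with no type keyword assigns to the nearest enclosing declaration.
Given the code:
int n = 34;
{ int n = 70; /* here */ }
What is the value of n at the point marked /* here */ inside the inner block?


Analyzing scoping rules:
Outer scope: declares n = 34
Inner block: 'int n = 70;' declares a NEW n that shadows the outer one
Inside the block the inner declaration is in scope -> 70
Result: 70

70


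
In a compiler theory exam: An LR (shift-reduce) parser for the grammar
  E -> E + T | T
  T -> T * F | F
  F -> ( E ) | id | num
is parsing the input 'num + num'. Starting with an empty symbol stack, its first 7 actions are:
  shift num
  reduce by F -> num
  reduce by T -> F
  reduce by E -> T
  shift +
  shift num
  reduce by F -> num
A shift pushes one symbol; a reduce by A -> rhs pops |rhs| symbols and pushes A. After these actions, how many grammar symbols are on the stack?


Tracking the symbol stack through each action:
  Action 1: shift 'num' : push -> stack = [num] (size 1)
  Action 2: reduce by F -> num : pop 1, push F -> stack = [F] (size 1)
  Action 3: reduce by T -> F : pop 1, push T -> stack = [T] (size 1)
  Action 4: reduce by E -> T : pop 1, push E -> stack = [E] (size 1)
  Action 5: shift '+' : push -> stack = [E, +] (size 2)
  Action 6: shift 'num' : push -> stack = [E, +, num] (size 3)
  Action 7: reduce by F -> num : pop 1, push F -> stack = [E, +, F] (size 3)
Final stack size: 3

3


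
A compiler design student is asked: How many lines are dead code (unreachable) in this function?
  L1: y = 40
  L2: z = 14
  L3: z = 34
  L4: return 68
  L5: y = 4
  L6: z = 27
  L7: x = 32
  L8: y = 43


Analyzing control flow:
  L1: reachable (before return)
  L2: reachable (before return)
  L3: reachable (before return)
  L4: reachable (return statement)
  L5: DEAD (after return at L4)
  L6: DEAD (after return at L4)
  L7: DEAD (after return at L4)
  L8: DEAD (after return at L4)
Return at L4, total lines = 8
Dead lines: L5 through L8
Count: 4

4


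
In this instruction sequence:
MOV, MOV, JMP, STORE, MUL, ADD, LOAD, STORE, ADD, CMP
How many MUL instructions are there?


Scanning instruction sequence for MUL:
  Position 1: MOV
  Position 2: MOV
  Position 3: JMP
  Position 4: STORE
  Position 5: MUL <- MATCH
  Position 6: ADD
  Position 7: LOAD
  Position 8: STORE
  Position 9: ADD
  Position 10: CMP
Matches at positions: [5]
Total MUL count: 1

1


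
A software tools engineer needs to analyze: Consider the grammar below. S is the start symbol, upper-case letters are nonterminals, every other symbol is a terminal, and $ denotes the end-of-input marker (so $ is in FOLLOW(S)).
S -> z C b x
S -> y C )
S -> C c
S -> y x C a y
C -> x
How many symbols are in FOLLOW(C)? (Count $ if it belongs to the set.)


S is the start symbol and does not occur in any rule body, so FOLLOW(S) = {$}.
Examining every occurrence of C in a rule body:
  S -> z C b x : C is followed by terminal 'b' -> add 'b'
  S -> y C ) : C is followed by terminal ')' -> add ')'
  S -> C c : C is followed by terminal 'c' -> add 'c'
  S -> y x C a y : C is followed by terminal 'a' -> add 'a'
  C -> x : C does not occur in the body -> contributes nothing
FOLLOW(C) = {), a, b, c}
Count: 4

4


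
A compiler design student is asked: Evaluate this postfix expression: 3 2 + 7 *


Processing tokens left to right:
Push 3, Push 2
Pop 3 and 2, compute 3 + 2 = 5, push 5
Push 7
Pop 5 and 7, compute 5 * 7 = 35, push 35
Stack result: 35

35


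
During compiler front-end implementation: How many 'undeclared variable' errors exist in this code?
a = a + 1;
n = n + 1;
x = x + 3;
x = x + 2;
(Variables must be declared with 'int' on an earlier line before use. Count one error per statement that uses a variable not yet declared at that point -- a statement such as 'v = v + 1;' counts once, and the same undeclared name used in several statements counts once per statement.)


Scanning code line by line:
  Line 1: use 'a' -> ERROR (undeclared)
  Line 2: use 'n' -> ERROR (undeclared)
  Line 3: use 'x' -> ERROR (undeclared)
  Line 4: use 'x' -> ERROR (undeclared)
Total undeclared variable errors: 4

4


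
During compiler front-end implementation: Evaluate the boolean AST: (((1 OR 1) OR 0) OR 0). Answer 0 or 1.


Step 1: Evaluate inner node
  1 OR 1 = 1
Step 2: Evaluate next node
  1 OR 0 = 1
Step 3: Evaluate root node
  1 OR 0 = 1

1


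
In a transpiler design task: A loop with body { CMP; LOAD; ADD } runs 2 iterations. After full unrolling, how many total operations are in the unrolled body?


Loop body operations: CMP, LOAD, ADD (3 ops per iteration)
Unrolling 2 iterations:
  Iteration 1: CMP, LOAD, ADD (3 ops)
  Iteration 2: CMP, LOAD, ADD (3 ops)
Total: 2 iterations * 3 ops/iter = 6 operations

6


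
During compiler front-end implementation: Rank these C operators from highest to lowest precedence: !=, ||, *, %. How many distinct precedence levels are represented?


Looking up precedence for each operator:
  != -> precedence 3
  || -> precedence 1
  * -> precedence 6
  % -> precedence 6
Sorted highest to lowest: *, %, !=, ||
Distinct precedence values: [6, 3, 1]
Number of distinct levels: 3

3


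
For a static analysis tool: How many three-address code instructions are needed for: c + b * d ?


Expression: c + b * d
Generating three-address code (respecting * over +/- precedence):
  Instruction 1: t1 = b * d
  Instruction 2: t2 = c + t1
Total instructions: 2

2


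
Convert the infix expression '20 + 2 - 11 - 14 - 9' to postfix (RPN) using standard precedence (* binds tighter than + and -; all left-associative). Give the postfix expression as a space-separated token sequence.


Applying the shunting-yard algorithm:
  Operand 20 -> output
  Push '+' onto operator stack -> op-stack: [+]
  Operand 2 -> output
  See '-' (prec 1); top '+' (prec 1) >= it -> pop '+' to output
  Push '-' onto operator stack -> op-stack: [-]
  Operand 11 -> output
  See '-' (prec 1); top '-' (prec 1) >= it -> pop '-' to output
  Push '-' onto operator stack -> op-stack: [-]
  Operand 14 -> output
  See '-' (prec 1); top '-' (prec 1) >= it -> pop '-' to output
  Push '-' onto operator stack -> op-stack: [-]
  Operand 9 -> output
  End of input: pop '-' to output
Postfix result: 20 2 + 11 - 14 - 9 -

20 2 + 11 - 14 - 9 -


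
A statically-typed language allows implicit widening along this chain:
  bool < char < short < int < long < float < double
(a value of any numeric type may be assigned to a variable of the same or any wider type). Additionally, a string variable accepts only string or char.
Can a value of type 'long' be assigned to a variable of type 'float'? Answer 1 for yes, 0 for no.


Target variable type: float
Source value type: long
Numeric ranks: long=4, float=5
Widening allowed iff rank(source) <= rank(target): 4 <= 5? Yes
Result: 1

1


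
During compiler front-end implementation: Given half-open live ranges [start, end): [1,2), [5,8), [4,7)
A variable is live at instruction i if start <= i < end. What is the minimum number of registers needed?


Live ranges:
  Var0: [1, 2)
  Var1: [5, 8)
  Var2: [4, 7)
Sweep-line events (position, delta, active):
  pos=1 start -> active=1
  pos=2 end -> active=0
  pos=4 start -> active=1
  pos=5 start -> active=2
  pos=7 end -> active=1
  pos=8 end -> active=0
Maximum simultaneous active: 2
Minimum registers needed: 2

2


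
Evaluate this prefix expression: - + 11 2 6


Parsing prefix expression: - + 11 2 6
Step 1: Innermost operation '+ 11 2'
  11 + 2 = 13
Step 2: Outer operation '- [13] 6'
  13 - 6 = 7

7


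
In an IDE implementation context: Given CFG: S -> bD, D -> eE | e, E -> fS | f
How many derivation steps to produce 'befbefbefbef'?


Grammar: S -> bD, D -> eE | e, E -> fS | f
Deriving 'befbefbefbef':
Step 1: S -> bD => bD
Step 2: D -> eE => beE
Step 3: E -> fS => befS
Step 4: S -> bD => befbD
Step 5: D -> eE => befbeE
Step 6: E -> fS => befbefS
Step 7: S -> bD => befbefbD
Step 8: D -> eE => befbefbeE
Step 9: E -> fS => befbefbefS
Step 10: S -> bD => befbefbefbD
Step 11: D -> eE => befbefbefbeE
Step 12: E -> f => befbefbefbef
Total derivation steps: 12

12


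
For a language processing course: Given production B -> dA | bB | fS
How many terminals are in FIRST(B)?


Production: B -> dA | bB | fS
Examining each alternative for leading terminals:
  B -> dA : first terminal = 'd'
  B -> bB : first terminal = 'b'
  B -> fS : first terminal = 'f'
FIRST(B) = {b, d, f}
Count: 3

3


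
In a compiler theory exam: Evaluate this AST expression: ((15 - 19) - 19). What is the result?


Expression: ((15 - 19) - 19)
Evaluating step by step:
  15 - 19 = -4
  -4 - 19 = -23
Result: -23

-23


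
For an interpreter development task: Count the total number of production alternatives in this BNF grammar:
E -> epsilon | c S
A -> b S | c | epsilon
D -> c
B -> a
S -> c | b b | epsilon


Counting alternatives per rule:
  E: 2 alternative(s)
  A: 3 alternative(s)
  D: 1 alternative(s)
  B: 1 alternative(s)
  S: 3 alternative(s)
Sum: 2 + 3 + 1 + 1 + 3 = 10

10


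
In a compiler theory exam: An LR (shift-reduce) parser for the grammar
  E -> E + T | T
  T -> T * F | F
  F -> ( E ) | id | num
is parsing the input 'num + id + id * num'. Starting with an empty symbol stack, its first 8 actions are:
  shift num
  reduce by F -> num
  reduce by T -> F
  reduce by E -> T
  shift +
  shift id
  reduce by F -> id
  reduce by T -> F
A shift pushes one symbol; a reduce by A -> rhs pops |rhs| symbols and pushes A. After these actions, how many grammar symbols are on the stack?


Tracking the symbol stack through each action:
  Action 1: shift 'num' : push -> stack = [num] (size 1)
  Action 2: reduce by F -> num : pop 1, push F -> stack = [F] (size 1)
  Action 3: reduce by T -> F : pop 1, push T -> stack = [T] (size 1)
  Action 4: reduce by E -> T : pop 1, push E -> stack = [E] (size 1)
  Action 5: shift '+' : push -> stack = [E, +] (size 2)
  Action 6: shift 'id' : push -> stack = [E, +, id] (size 3)
  Action 7: reduce by F -> id : pop 1, push F -> stack = [E, +, F] (size 3)
  Action 8: reduce by T -> F : pop 1, push T -> stack = [E, +, T] (size 3)
Final stack size: 3

3


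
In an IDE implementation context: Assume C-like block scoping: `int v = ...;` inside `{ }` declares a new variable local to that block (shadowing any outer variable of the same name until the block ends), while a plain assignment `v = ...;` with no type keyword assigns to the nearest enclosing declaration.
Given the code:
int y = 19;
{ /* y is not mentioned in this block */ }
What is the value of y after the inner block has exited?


Analyzing scoping rules:
Outer scope: declares y = 19
Inner block: y is neither redeclared nor assigned -> unchanged
After the block -> 19
Result: 19

19


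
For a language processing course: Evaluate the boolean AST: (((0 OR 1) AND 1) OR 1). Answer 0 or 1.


Step 1: Evaluate inner node
  0 OR 1 = 1
Step 2: Evaluate next node
  1 AND 1 = 1
Step 3: Evaluate root node
  1 OR 1 = 1

1


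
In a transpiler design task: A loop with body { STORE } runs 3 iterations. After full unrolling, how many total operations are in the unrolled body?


Loop body operations: STORE (1 op per iteration)
Unrolling 3 iterations:
  Iteration 1: STORE (1 ops)
  Iteration 2: STORE (1 ops)
  Iteration 3: STORE (1 ops)
Total: 3 iterations * 1 ops/iter = 3 operations

3


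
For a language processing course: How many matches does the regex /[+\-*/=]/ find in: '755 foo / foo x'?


Pattern: /[+\-*/=]/ (operators)
Input: '755 foo / foo x'
Scanning for matches:
  Match 1: '/'
Total matches: 1

1


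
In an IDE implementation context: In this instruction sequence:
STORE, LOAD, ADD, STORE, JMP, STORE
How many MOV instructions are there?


Scanning instruction sequence for MOV:
  Position 1: STORE
  Position 2: LOAD
  Position 3: ADD
  Position 4: STORE
  Position 5: JMP
  Position 6: STORE
Matches at positions: []
Total MOV count: 0

0


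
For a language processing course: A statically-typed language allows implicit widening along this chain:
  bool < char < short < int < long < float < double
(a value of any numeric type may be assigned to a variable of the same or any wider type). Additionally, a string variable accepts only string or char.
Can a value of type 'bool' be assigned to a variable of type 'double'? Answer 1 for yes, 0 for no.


Target variable type: double
Source value type: bool
Numeric ranks: bool=0, double=6
Widening allowed iff rank(source) <= rank(target): 0 <= 6? Yes
Result: 1

1


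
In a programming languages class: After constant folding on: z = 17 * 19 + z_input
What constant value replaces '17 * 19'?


Identifying constant sub-expression:
  Original: z = 17 * 19 + z_input
  17 and 19 are both compile-time constants
  Evaluating: 17 * 19 = 323
  After folding: z = 323 + z_input

323


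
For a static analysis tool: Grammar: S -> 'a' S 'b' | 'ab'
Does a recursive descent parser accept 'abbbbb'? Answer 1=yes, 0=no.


Grammar accepts strings of the form a^n b^n (n >= 1)
Word: 'abbbbb'
Counting: 1 a's and 5 b's
Check: 1 == 5? No
Mismatch: a-count != b-count
Rejected

0


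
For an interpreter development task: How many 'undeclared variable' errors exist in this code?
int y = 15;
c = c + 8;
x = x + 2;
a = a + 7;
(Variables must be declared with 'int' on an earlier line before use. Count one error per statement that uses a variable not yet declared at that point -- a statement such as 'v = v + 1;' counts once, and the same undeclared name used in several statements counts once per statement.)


Scanning code line by line:
  Line 1: declare 'y' -> declared = ['y']
  Line 2: use 'c' -> ERROR (undeclared)
  Line 3: use 'x' -> ERROR (undeclared)
  Line 4: use 'a' -> ERROR (undeclared)
Total undeclared variable errors: 3

3


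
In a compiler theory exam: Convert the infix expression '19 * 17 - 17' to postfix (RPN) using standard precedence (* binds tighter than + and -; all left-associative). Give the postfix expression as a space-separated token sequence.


Applying the shunting-yard algorithm:
  Operand 19 -> output
  Push '*' onto operator stack -> op-stack: [*]
  Operand 17 -> output
  See '-' (prec 1); top '*' (prec 2) >= it -> pop '*' to output
  Push '-' onto operator stack -> op-stack: [-]
  Operand 17 -> output
  End of input: pop '-' to output
Postfix result: 19 17 * 17 -

19 17 * 17 -
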